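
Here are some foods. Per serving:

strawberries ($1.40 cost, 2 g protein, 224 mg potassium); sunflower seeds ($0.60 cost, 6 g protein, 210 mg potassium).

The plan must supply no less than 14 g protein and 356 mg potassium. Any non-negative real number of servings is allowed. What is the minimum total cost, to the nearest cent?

Minimising a linear cost over {protein ≥ 14, potassium ≥ 356, servings ≥ 0} — the optimum is at a vertex, using one or two foods.
strawberries only: max(14/2, 356/224) = 7 servings → $9.80.
sunflower seeds only: max(14/6, 356/210) = 2.333 servings → $1.40.
strawberries + sunflower seeds: intersection lies outside the first quadrant.
Cheapest feasible corner: $1.40.

$1.40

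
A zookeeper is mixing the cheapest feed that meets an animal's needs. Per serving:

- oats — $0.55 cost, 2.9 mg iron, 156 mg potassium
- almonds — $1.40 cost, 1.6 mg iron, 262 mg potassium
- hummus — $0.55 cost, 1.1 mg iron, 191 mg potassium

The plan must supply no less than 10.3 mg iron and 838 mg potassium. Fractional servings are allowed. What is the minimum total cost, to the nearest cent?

An LP optimum is at a vertex; with two nutrient constraints at most two foods are used. Check each candidate.
oats only: max(10.3/2.9, 838/156) = 5.372 servings → $2.95.
almonds only: max(10.3/1.6, 838/262) = 6.438 servings → $9.01.
hummus only: max(10.3/1.1, 838/191) = 9.364 servings → $5.15.
oats + almonds with both tight: 2.661 servings and 1.614 servings → $3.72.
oats + hummus with both tight: 2.735 servings and 2.154 servings → $2.69.
almonds + hummus: intersection lies outside the first quadrant.
So the least-cost plan costs $2.69.

$2.69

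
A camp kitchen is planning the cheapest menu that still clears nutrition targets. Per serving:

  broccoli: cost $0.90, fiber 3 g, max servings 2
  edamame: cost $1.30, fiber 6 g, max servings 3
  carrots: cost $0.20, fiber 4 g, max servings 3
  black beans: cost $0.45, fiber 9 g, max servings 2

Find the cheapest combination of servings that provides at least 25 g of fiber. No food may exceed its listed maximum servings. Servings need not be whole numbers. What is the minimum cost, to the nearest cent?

Cost per g of fiber: carrots $0.0500, black beans $0.0500, edamame $0.2167, broccoli $0.3000.
Take 3 servings of carrots: +12.0 g fiber for $0.60 (total $0.60, still need 13.0 g).
Take 1.444 servings of black beans: +13.0 g fiber for $0.65 (total $1.25, still need 0.0 g).
Filling from the cheapest source first is optimal under one linear minimum: $1.25.

$1.25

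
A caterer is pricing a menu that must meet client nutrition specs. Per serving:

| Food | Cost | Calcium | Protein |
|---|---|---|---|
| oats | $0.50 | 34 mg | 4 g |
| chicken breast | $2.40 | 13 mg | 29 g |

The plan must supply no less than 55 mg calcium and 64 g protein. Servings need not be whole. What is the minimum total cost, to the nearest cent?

Check every corner: each single food scaled to meet both minima, and each pair solved so both constraints bind.
oats only: max(55/34, 64/4) = 16 servings → $8.00.
chicken breast only: max(55/13, 64/29) = 4.231 servings → $10.15.
oats + chicken breast with both tight: 0.8169 servings and 2.094 servings → $5.43.
Cheapest feasible corner: $5.43.

$5.43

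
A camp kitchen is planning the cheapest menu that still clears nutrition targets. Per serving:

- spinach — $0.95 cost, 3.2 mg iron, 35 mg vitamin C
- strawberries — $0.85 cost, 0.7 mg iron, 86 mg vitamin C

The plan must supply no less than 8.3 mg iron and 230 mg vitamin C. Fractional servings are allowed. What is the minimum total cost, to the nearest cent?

spinach only: max(8.3/3.2, 230/35) = 6.571 servings → $6.24.
strawberries only: max(8.3/0.7, 230/86) = 11.86 servings → $10.08.
spinach + strawberries with both tight: 2.205 servings and 1.777 servings → $3.61.
Cheapest feasible corner: $3.61.

$3.61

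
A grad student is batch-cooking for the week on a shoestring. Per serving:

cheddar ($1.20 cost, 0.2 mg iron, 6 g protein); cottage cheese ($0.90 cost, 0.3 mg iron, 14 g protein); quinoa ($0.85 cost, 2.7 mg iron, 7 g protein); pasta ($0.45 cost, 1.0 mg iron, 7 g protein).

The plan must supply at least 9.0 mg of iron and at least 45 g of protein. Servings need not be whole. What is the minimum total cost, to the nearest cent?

At the optimum either one food covers both requirements or two foods hit both targets exactly; no other combination can be cheaper.
cheddar only: max(9.0/0.2, 45/6) = 45 servings → $54.00.
cottage cheese only: max(9.0/0.3, 45/14) = 30 servings → $27.00.
quinoa only: max(9.0/2.7, 45/7) = 6.429 servings → $5.46.
pasta only: max(9.0/1.0, 45/7) = 9 servings → $4.05.
cheddar + cottage cheese: intersection lies outside the first quadrant.
cheddar + quinoa with both tight: 3.953 servings and 3.041 servings → $7.33.
cheddar + pasta with both targets exact would need a negative amount; discard.
cottage cheese + quinoa with both tight: 1.639 servings and 3.151 servings → $4.15.
cottage cheese + pasta: the both-tight solution has a negative serving — not a feasible corner.
quinoa + pasta with both tight: 1.513 servings and 4.916 servings → $3.50.
Cheapest feasible corner: $3.50.

$3.50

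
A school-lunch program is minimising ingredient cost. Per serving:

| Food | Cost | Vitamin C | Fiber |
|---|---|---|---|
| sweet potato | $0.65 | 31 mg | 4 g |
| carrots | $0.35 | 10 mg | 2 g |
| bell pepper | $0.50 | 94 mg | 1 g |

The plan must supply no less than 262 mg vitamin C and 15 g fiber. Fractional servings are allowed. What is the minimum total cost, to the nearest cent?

$3.01

sweet potato only: max(262/31, 15/4) = 8.452 servings → $5.49.
carrots only: max(262/10, 15/2) = 26.2 servings → $9.17.
bell pepper only: max(262/94, 15/1) = 15 servings → $7.50.
sweet potato + carrots with both targets exact would need a negative amount; discard.
sweet potato + bell pepper with both tight: 3.328 servings and 1.69 servings → $3.01.
carrots + bell pepper with both tight: 6.449 servings and 2.101 servings → $3.31.
Cheapest feasible corner: $3.01.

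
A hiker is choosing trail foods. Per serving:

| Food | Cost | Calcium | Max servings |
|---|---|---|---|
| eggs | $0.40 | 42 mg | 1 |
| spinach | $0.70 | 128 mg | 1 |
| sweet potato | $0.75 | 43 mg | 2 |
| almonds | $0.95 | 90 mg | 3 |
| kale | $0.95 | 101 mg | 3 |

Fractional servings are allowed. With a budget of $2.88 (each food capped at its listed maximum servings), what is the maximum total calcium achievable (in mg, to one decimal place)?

Calcium per dollar: spinach 182.9, kale 106.3, eggs 105, almonds 94.74, sweet potato 57.33.
Take 1 serving of spinach: spends $0.70, +128.0 mg calcium (running total 128.0 mg).
Take 2.295 servings of kale: spends $2.18, +231.8 mg calcium (running total 359.8 mg).
Filling greedily by calcium-per-dollar is optimal for one linear limit, giving 359.8 mg.

359.8 mg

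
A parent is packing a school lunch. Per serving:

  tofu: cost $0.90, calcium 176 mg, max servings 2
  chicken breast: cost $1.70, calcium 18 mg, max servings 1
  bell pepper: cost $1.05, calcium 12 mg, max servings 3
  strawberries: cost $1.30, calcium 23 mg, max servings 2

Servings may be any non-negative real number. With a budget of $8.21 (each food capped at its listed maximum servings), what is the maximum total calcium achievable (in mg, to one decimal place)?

441.0 mg

Calcium per dollar: tofu 195.6, strawberries 17.69, bell pepper 11.43, chicken breast 10.59.
Take 2 servings of tofu: spends $1.80, +352.0 mg calcium (running total 352.0 mg).
Take 2 servings of strawberries: spends $2.60, +46.0 mg calcium (running total 398.0 mg).
Take 3 servings of bell pepper: spends $3.15, +36.0 mg calcium (running total 434.0 mg).
Take 0.3882 servings of chicken breast: spends $0.66, +7.0 mg calcium (running total 441.0 mg).
Greedy by best ratio exhausts the cost allowance optimally: 441.0 mg.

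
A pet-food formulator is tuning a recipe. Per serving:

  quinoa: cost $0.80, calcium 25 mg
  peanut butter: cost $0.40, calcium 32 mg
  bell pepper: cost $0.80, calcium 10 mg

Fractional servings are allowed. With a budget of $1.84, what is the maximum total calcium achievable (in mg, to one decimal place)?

Calcium per dollar: peanut butter 80, quinoa 31.25, bell pepper 12.5.
With no serving limits, spend the whole cost allowance on peanut butter: $1.84 / $0.40 × 32 mg = 147.2 mg.

147.2 mg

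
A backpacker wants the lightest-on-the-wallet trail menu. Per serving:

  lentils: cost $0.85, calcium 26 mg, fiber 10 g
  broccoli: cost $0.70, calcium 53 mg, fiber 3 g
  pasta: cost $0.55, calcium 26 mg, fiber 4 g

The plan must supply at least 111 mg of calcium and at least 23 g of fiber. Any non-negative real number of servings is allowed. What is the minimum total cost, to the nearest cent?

$2.46

lentils only: max(111/26, 23/10) = 4.269 servings → $3.63.
broccoli only: max(111/53, 23/3) = 7.667 servings → $5.37.
pasta only: max(111/26, 23/4) = 5.75 servings → $3.16.
lentils + broccoli with both tight: 1.96 servings and 1.133 servings → $2.46.
lentils + pasta with both tight: 0.9872 servings and 3.282 servings → $2.64.
broccoli + pasta with both targets exact would need a negative amount; discard.
The minimum over all feasible corners is $2.46.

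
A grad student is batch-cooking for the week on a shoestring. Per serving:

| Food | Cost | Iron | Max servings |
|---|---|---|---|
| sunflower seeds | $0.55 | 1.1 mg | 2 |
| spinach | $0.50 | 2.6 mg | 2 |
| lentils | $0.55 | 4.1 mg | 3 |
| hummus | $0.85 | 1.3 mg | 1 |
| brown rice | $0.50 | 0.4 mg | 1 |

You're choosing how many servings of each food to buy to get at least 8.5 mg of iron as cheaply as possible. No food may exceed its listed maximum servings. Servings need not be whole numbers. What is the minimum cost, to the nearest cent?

Cost per mg of iron: lentils $0.1341, spinach $0.1923, sunflower seeds $0.5000, hummus $0.6538, brown rice $1.2500.
Take 2.073 servings of lentils: +8.5 mg iron for $1.14 (total $1.14, still need 0.0 mg).
Filling from the cheapest source first is optimal under one linear minimum: $1.14.

$1.14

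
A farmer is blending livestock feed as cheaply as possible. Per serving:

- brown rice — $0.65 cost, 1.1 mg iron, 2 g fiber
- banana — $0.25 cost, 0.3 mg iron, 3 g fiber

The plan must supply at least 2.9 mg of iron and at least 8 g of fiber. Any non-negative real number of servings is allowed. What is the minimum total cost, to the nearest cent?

Compare the cost at each extreme point of the feasible region.
brown rice only: max(2.9/1.1, 8/2) = 4 servings → $2.60.
banana only: max(2.9/0.3, 8/3) = 9.667 servings → $2.42.
brown rice + banana with both tight: 2.333 servings and 1.111 servings → $1.79.
The minimum over all feasible corners is $1.79.

$1.79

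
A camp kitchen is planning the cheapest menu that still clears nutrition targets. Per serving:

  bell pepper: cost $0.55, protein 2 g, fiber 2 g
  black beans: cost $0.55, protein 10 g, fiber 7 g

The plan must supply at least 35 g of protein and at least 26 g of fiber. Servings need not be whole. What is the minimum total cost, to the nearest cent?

A basic optimal solution has at most two foods positive. Try each food alone and each pair with both targets met exactly.
bell pepper only: max(35/2, 26/2) = 17.5 servings → $9.62.
black beans only: max(35/10, 26/7) = 3.714 servings → $2.04.
bell pepper + black beans with both tight: 2.5 servings and 3 servings → $3.02.
Cheapest feasible corner: $2.04.

$2.04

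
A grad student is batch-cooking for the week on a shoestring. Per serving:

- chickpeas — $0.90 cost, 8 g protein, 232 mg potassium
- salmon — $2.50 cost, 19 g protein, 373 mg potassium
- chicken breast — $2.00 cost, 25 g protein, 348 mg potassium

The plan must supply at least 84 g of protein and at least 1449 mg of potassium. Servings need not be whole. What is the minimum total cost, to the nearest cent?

The cheapest plan sits at a corner of the feasible region — with two constraints it uses at most two foods.
chickpeas only: max(84/8, 1449/232) = 10.5 servings → $9.45.
salmon only: max(84/19, 1449/373) = 4.421 servings → $11.05.
chicken breast only: max(84/25, 1449/348) = 4.164 servings → $8.33.
chickpeas + salmon with both targets exact would need a negative amount; discard.
chickpeas + chicken breast with both tight: 2.319 servings and 2.618 servings → $7.32.
salmon + chicken breast with both tight: 2.578 servings and 1.401 servings → $9.25.
So the least-cost plan costs $7.32.

$7.32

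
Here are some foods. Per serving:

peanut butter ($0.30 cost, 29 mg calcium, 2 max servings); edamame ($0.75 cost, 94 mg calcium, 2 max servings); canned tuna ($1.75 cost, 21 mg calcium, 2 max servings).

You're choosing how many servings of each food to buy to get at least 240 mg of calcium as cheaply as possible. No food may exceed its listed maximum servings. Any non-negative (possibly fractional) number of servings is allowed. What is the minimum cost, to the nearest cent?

Cost per mg of calcium: edamame $0.0080, peanut butter $0.0103, canned tuna $0.0833.
Take 2 servings of edamame: +188.0 mg calcium for $1.50 (total $1.50, still need 52.0 mg).
Take 1.793 servings of peanut butter: +52.0 mg calcium for $0.54 (total $2.04, still need 0.0 mg).
Greedy by cheapest-per-mg is optimal for a single linear constraint, so the minimum cost is $2.04.

$2.04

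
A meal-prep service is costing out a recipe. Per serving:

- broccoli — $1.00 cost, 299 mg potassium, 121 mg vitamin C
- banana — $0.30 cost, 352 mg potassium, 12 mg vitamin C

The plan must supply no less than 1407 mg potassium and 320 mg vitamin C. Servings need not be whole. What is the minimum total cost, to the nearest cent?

Minimising a linear cost over {potassium ≥ 1407, vitamin C ≥ 320, servings ≥ 0} — the optimum is at a vertex, using one or two foods.
broccoli only: max(1407/299, 320/121) = 4.706 servings → $4.71.
banana only: max(1407/352, 320/12) = 26.67 servings → $8.00.
broccoli + banana with both tight: 2.455 servings and 1.912 servings → $3.03.
Cheapest feasible corner: $3.03.

$3.03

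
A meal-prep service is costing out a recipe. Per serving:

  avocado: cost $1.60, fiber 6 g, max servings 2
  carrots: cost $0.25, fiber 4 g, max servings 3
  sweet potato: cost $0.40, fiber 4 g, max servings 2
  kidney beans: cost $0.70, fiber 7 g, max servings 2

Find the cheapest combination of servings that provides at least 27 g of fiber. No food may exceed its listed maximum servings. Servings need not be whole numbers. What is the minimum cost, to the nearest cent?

$2.25

Cost per g of fiber: carrots $0.0625, sweet potato $0.1000, kidney beans $0.1000, avocado $0.2667.
Take 3 servings of carrots: +12.0 g fiber for $0.75 (total $0.75, still need 15.0 g).
Take 2 servings of sweet potato: +8.0 g fiber for $0.80 (total $1.55, still need 7.0 g).
Take 1 serving of kidney beans: +7.0 g fiber for $0.70 (total $2.25, still need 0.0 g).
Greedy by cheapest-per-g is optimal for a single linear constraint, so the minimum cost is $2.25.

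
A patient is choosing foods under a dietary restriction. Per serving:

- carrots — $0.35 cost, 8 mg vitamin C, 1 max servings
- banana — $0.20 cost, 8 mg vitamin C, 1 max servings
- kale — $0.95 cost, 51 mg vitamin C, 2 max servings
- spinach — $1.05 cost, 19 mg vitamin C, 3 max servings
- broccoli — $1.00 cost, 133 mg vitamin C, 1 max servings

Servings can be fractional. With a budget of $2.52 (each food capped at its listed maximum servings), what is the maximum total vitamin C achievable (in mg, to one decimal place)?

214.6 mg

Vitamin C per dollar: broccoli 133, kale 53.68, banana 40, carrots 22.86, spinach 18.1.
Take 1 serving of broccoli: spends $1.00, +133.0 mg vitamin C (running total 133.0 mg).
Take 1.6 servings of kale: spends $1.52, +81.6 mg vitamin C (running total 214.6 mg).
Greedy by best ratio exhausts the cost allowance optimally: 214.6 mg.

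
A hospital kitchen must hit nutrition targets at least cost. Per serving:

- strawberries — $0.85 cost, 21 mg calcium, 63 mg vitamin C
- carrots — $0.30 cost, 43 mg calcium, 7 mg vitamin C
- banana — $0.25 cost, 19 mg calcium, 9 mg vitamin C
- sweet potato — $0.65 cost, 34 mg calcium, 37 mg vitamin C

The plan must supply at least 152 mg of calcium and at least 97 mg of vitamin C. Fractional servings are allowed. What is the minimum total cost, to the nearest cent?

strawberries only: max(152/21, 97/63) = 7.238 servings → $6.15.
carrots only: max(152/43, 97/7) = 13.86 servings → $4.16.
banana only: max(152/19, 97/9) = 10.78 servings → $2.69.
sweet potato only: max(152/34, 97/37) = 4.471 servings → $2.91.
strawberries + carrots with both tight: 1.213 servings and 2.943 servings → $1.91.
strawberries + banana with both tight: 0.4712 servings and 7.479 servings → $2.27.
strawberries + sweet potato with both targets exact would need a negative amount; discard.
carrots + banana: intersection lies outside the first quadrant.
carrots + sweet potato with both tight: 1.719 servings and 2.296 servings → $2.01.
banana + sweet potato with both tight: 5.859 servings and 1.196 servings → $2.24.
Cheapest feasible corner: $1.91.

$1.91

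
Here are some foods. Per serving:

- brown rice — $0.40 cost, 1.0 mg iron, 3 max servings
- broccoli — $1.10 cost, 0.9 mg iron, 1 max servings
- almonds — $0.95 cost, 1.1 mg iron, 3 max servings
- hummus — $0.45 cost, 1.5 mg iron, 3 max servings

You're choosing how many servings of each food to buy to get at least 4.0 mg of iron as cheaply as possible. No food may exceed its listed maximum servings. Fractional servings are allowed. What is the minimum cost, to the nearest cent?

$1.20

Cost per mg of iron: hummus $0.3000, brown rice $0.4000, almonds $0.8636, broccoli $1.2222.
Take 2.667 servings of hummus: +4.0 mg iron for $1.20 (total $1.20, still need 0.0 mg).
Greedy by cheapest-per-mg is optimal for a single linear constraint, so the minimum cost is $1.20.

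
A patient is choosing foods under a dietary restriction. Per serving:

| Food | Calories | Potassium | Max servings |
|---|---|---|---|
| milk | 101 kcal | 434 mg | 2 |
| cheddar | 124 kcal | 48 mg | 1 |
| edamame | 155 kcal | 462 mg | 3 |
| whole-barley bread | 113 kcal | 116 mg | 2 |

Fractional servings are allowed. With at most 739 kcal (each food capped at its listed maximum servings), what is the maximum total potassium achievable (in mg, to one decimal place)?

2327.9 mg

Potassium per kcal: milk 4.297, edamame 2.981, whole-barley bread 1.027, cheddar 0.3871.
Take 2 servings of milk: uses 202 kcal, +868.0 mg potassium (running total 868.0 mg).
Take 3 servings of edamame: uses 465 kcal, +1386.0 mg potassium (running total 2254.0 mg).
Take 0.6372 servings of whole-barley bread: uses 72 kcal, +73.9 mg potassium (running total 2327.9 mg).
Greedy by best ratio exhausts the calories allowance optimally: 2327.9 mg.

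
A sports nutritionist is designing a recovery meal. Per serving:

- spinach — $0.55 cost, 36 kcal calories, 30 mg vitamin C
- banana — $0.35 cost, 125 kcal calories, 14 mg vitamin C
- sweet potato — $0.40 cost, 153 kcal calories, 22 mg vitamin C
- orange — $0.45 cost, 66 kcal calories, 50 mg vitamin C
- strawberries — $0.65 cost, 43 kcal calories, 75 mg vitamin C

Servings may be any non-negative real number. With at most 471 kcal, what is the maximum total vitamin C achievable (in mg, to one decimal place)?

821.5 mg

Vitamin C per kcal: strawberries 1.744, spinach 0.8333, orange 0.7576, sweet potato 0.1438, banana 0.112.
With no serving limits, spend the whole calories allowance on strawberries: 471 kcal / 43 kcal × 75 mg = 821.5 mg.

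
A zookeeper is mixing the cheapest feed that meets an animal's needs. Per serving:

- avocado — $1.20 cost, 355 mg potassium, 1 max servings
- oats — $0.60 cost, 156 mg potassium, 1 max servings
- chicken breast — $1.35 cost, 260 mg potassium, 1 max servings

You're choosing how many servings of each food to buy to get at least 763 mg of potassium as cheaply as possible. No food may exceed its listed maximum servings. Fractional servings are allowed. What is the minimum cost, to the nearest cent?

$3.11

Cost per mg of potassium: avocado $0.0034, oats $0.0038, chicken breast $0.0052.
Take 1 serving of avocado: +355.0 mg potassium for $1.20 (total $1.20, still need 408.0 mg).
Take 1 serving of oats: +156.0 mg potassium for $0.60 (total $1.80, still need 252.0 mg).
Take 0.9692 servings of chicken breast: +252.0 mg potassium for $1.31 (total $3.11, still need 0.0 mg).
Greedy by cheapest-per-mg is optimal for a single linear constraint, so the minimum cost is $3.11.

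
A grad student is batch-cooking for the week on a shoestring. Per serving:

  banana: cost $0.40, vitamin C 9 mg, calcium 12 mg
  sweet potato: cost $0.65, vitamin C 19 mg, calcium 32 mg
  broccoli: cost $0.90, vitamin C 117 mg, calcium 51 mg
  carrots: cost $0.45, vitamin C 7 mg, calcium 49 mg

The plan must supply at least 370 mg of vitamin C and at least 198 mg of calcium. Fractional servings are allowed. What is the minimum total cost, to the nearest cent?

The cheapest plan sits at a corner of the feasible region — with two constraints it uses at most two foods.
banana only: max(370/9, 198/12) = 41.11 servings → $16.44.
sweet potato only: max(370/19, 198/32) = 19.47 servings → $12.66.
broccoli only: max(370/117, 198/51) = 3.882 servings → $3.49.
carrots only: max(370/7, 198/49) = 52.86 servings → $23.79.
banana + sweet potato: the both-tight solution has a negative serving — not a feasible corner.
banana + broccoli with both tight: 4.546 servings and 2.813 servings → $4.35.
banana + carrots: intersection lies outside the first quadrant.
sweet potato + broccoli with both tight: 1.548 servings and 2.911 servings → $3.63.
sweet potato + carrots with both targets exact would need a negative amount; discard.
broccoli + carrots with both tight: 3.115 servings and 0.7991 servings → $3.16.
Cheapest feasible corner: $3.16.

$3.16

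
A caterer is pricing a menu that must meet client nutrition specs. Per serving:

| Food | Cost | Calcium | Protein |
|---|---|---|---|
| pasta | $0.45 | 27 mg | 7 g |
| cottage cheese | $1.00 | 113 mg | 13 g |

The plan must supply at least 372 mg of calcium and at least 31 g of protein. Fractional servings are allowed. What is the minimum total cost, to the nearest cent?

$3.29

pasta only: max(372/27, 31/7) = 13.78 servings → $6.20.
cottage cheese only: max(372/113, 31/13) = 3.292 servings → $3.29.
pasta + cottage cheese with both targets exact would need a negative amount; discard.
Cheapest feasible corner: $3.29.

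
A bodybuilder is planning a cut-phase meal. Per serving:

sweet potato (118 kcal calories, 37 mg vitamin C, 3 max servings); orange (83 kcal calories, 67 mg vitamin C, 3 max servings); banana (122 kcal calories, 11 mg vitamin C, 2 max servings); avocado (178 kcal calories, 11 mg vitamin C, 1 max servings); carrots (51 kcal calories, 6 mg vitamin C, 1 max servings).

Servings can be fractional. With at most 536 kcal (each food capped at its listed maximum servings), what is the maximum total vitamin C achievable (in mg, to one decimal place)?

Vitamin C per kcal: orange 0.8072, sweet potato 0.3136, carrots 0.1176, banana 0.09016, avocado 0.0618.
Take 3 servings of orange: uses 249 kcal, +201.0 mg vitamin C (running total 201.0 mg).
Take 2.432 servings of sweet potato: uses 287 kcal, +90.0 mg vitamin C (running total 291.0 mg).
Filling greedily by vitamin C-per-kcal is optimal for one linear limit, giving 291.0 mg.

291.0 mg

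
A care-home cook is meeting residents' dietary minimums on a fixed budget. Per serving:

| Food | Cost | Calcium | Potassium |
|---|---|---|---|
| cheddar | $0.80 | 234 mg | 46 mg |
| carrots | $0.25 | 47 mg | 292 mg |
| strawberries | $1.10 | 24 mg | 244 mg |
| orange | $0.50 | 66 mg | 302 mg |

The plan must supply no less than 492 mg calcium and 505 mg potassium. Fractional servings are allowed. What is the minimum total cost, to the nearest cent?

cheddar only: max(492/234, 505/46) = 10.98 servings → $8.78.
carrots only: max(492/47, 505/292) = 10.47 servings → $2.62.
strawberries only: max(492/24, 505/244) = 20.5 servings → $22.55.
orange only: max(492/66, 505/302) = 7.455 servings → $3.73.
cheddar + carrots with both tight: 1.813 servings and 1.444 servings → $1.81.
cheddar + strawberries with both tight: 1.928 servings and 1.706 servings → $3.42.
cheddar + orange with both tight: 1.704 servings and 1.413 servings → $2.07.
carrots + strawberries: intersection lies outside the first quadrant.
carrots + orange: intersection lies outside the first quadrant.
strawberries + orange with both targets exact would need a negative amount; discard.
Cheapest feasible corner: $1.81.

$1.81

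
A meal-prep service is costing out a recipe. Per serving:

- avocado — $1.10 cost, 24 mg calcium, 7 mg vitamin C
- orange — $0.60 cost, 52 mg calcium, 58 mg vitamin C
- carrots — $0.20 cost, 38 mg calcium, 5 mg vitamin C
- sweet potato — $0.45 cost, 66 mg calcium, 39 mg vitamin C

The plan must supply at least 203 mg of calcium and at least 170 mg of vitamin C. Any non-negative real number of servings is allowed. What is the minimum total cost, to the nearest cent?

With two linear requirements the optimum uses one or two foods; enumerate the corners.
avocado only: max(203/24, 170/7) = 24.29 servings → $26.71.
orange only: max(203/52, 170/58) = 3.904 servings → $2.34.
carrots only: max(203/38, 170/5) = 34 servings → $6.80.
sweet potato only: max(203/66, 170/39) = 4.359 servings → $1.96.
avocado + orange with both tight: 2.854 servings and 2.587 servings → $4.69.
avocado + carrots with both targets exact would need a negative amount; discard.
avocado + sweet potato: the both-tight solution has a negative serving — not a feasible corner.
orange + carrots with both tight: 2.801 servings and 1.509 servings → $1.98.
orange + sweet potato with both tight: 1.835 servings and 1.63 servings → $1.83.
carrots + sweet potato with both targets exact would need a negative amount; discard.
So the least-cost plan costs $1.83.

$1.83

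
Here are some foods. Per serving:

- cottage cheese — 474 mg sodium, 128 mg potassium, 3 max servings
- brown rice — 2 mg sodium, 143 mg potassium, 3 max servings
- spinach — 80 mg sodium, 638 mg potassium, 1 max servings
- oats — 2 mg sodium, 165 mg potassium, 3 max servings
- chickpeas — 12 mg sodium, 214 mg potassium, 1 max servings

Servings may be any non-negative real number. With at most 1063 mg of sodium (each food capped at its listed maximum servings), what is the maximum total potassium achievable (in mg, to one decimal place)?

Potassium per mg sodium: oats 82.5, brown rice 71.5, chickpeas 17.83, spinach 7.975, cottage cheese 0.27.
Take 3 servings of oats: uses 6 mg sodium, +495.0 mg potassium (running total 495.0 mg).
Take 3 servings of brown rice: uses 6 mg sodium, +429.0 mg potassium (running total 924.0 mg).
Take 1 serving of chickpeas: uses 12 mg sodium, +214.0 mg potassium (running total 1138.0 mg).
Take 1 serving of spinach: uses 80 mg sodium, +638.0 mg potassium (running total 1776.0 mg).
Take 2.023 servings of cottage cheese: uses 959 mg sodium, +259.0 mg potassium (running total 2035.0 mg).
Greedy by best ratio exhausts the sodium allowance optimally: 2035.0 mg.

2035.0 mg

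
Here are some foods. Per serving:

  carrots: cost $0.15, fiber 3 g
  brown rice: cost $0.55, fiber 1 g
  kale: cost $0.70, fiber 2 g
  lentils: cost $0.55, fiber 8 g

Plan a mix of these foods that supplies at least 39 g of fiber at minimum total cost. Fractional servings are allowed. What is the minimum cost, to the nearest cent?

Cost per g of fiber: carrots $0.0500, lentils $0.0688, kale $0.3500, brown rice $0.5500.
With no serving limits, use only carrots: 39 g / 3 g = 13 servings × $0.15 = $1.95.

$1.95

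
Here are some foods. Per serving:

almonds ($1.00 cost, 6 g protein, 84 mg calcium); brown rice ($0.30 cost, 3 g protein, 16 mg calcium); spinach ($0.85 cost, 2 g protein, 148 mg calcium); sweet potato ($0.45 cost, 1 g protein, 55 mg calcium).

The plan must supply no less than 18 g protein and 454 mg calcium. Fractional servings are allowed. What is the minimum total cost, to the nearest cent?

Two binding constraints pin down two serving amounts, so the optimal mix uses at most two foods. The candidates are each food alone (scaled to the tighter of protein/calcium) and each pair with both constraints tight.
almonds only: max(18/6, 454/84) = 5.405 servings → $5.40.
brown rice only: max(18/3, 454/16) = 28.38 servings → $8.51.
spinach only: max(18/2, 454/148) = 9 servings → $7.65.
sweet potato only: max(18/1, 454/55) = 18 servings → $8.10.
almonds + brown rice with both targets exact would need a negative amount; discard.
almonds + spinach with both tight: 2.439 servings and 1.683 servings → $3.87.
almonds + sweet potato with both tight: 2.179 servings and 4.927 servings → $4.40.
brown rice + spinach with both tight: 4.262 servings and 2.607 servings → $3.49.
brown rice + sweet potato with both tight: 3.597 servings and 7.208 servings → $4.32.
spinach + sweet potato with both targets exact would need a negative amount; discard.
So the least-cost plan costs $3.49.

$3.49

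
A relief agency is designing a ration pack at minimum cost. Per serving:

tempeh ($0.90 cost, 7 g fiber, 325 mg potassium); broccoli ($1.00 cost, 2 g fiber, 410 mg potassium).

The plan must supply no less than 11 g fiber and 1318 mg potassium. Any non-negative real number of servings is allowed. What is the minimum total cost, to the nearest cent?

At the optimum either one food covers both requirements or two foods hit both targets exactly; no other combination can be cheaper.
tempeh only: max(11/7, 1318/325) = 4.055 servings → $3.65.
broccoli only: max(11/2, 1318/410) = 5.5 servings → $5.50.
tempeh + broccoli with both tight: 0.8441 servings and 2.545 servings → $3.31.
The minimum over all feasible corners is $3.31.

$3.31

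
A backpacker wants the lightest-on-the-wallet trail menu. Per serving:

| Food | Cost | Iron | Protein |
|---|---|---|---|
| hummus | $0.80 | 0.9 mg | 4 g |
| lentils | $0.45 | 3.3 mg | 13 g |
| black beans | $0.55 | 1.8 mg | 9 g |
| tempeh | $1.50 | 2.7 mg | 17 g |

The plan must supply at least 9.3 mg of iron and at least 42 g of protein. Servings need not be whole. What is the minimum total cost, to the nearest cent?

A basic optimal solution has at most two foods positive. Try each food alone and each pair with both targets met exactly.
hummus only: max(9.3/0.9, 42/4) = 10.5 servings → $8.40.
lentils only: max(9.3/3.3, 42/13) = 3.231 servings → $1.45.
black beans only: max(9.3/1.8, 42/9) = 5.167 servings → $2.84.
tempeh only: max(9.3/2.7, 42/17) = 3.444 servings → $5.17.
hummus + lentils with both targets exact would need a negative amount; discard.
hummus + black beans with both tight: 9 servings and 0.6667 servings → $7.57.
hummus + tempeh with both tight: 9.933 servings and 0.1333 servings → $8.15.
lentils + black beans with both tight: 1.286 servings and 2.81 servings → $2.12.
lentils + tempeh with both tight: 2.129 servings and 0.8429 servings → $2.22.
black beans + tempeh with both targets exact would need a negative amount; discard.
Cheapest feasible corner: $1.45.

$1.45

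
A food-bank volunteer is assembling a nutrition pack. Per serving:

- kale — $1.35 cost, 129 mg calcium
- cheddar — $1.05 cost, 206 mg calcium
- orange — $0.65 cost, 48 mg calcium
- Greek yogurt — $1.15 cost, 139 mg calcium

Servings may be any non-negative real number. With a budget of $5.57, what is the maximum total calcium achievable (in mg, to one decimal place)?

Calcium per dollar: cheddar 196.2, Greek yogurt 120.9, kale 95.56, orange 73.85.
With no serving limits, spend the whole cost allowance on cheddar: $5.57 / $1.05 × 206 mg = 1092.8 mg.

1092.8 mg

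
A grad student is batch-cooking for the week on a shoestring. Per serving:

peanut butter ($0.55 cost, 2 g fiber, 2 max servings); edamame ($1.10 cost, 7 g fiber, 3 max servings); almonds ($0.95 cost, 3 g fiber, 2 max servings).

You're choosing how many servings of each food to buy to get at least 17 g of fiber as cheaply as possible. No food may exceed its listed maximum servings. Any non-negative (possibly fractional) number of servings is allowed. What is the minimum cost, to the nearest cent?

$2.67

Cost per g of fiber: edamame $0.1571, peanut butter $0.2750, almonds $0.3167.
Take 2.429 servings of edamame: +17.0 g fiber for $2.67 (total $2.67, still need 0.0 g).
Greedy by cheapest-per-g is optimal for a single linear constraint, so the minimum cost is $2.67.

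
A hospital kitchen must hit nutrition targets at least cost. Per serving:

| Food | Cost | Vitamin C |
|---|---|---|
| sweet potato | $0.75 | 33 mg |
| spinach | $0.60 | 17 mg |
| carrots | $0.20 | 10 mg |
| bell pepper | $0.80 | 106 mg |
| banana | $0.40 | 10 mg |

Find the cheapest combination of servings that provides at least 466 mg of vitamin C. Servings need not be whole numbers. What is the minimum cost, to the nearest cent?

$3.52

Cost per mg of vitamin C: bell pepper $0.0075, carrots $0.0200, sweet potato $0.0227, spinach $0.0353, banana $0.0400.
With no serving limits, use only bell pepper: 466 mg / 106 mg = 4.396 servings × $0.80 = $3.52.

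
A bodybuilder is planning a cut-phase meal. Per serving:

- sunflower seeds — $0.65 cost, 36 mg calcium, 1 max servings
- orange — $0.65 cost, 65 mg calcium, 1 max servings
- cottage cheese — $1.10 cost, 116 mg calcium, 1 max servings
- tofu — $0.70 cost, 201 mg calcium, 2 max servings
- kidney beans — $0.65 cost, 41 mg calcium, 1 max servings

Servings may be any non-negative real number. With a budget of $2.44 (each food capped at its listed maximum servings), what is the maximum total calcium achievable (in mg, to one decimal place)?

Calcium per dollar: tofu 287.1, cottage cheese 105.5, orange 100, kidney beans 63.08, sunflower seeds 55.38.
Take 2 servings of tofu: spends $1.40, +402.0 mg calcium (running total 402.0 mg).
Take 0.9455 servings of cottage cheese: spends $1.04, +109.7 mg calcium (running total 511.7 mg).
Filling greedily by calcium-per-dollar is optimal for one linear limit, giving 511.7 mg.

511.7 mg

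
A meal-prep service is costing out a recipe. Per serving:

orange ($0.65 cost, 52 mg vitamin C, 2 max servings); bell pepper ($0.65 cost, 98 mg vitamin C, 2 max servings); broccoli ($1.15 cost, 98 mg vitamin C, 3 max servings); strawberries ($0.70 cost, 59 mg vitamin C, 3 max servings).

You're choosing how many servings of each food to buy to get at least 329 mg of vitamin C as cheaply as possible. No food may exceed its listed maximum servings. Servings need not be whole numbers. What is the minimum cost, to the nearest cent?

Cost per mg of vitamin C: bell pepper $0.0066, broccoli $0.0117, strawberries $0.0119, orange $0.0125.
Take 2 servings of bell pepper: +196.0 mg vitamin C for $1.30 (total $1.30, still need 133.0 mg).
Take 1.357 servings of broccoli: +133.0 mg vitamin C for $1.56 (total $2.86, still need 0.0 mg).
Greedy by cheapest-per-mg is optimal for a single linear constraint, so the minimum cost is $2.86.

$2.86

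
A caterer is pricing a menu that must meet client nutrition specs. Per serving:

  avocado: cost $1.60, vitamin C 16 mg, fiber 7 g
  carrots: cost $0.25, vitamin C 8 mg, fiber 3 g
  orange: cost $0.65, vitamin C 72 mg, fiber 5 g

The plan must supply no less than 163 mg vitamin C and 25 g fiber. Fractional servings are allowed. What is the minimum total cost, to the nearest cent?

$2.47

Minimising a linear cost over {vitamin C ≥ 163, fiber ≥ 25, servings ≥ 0} — the optimum is at a vertex, using one or two foods.
avocado only: max(163/16, 25/7) = 10.19 servings → $16.30.
carrots only: max(163/8, 25/3) = 20.38 servings → $5.09.
orange only: max(163/72, 25/5) = 5 servings → $3.25.
avocado + carrots: intersection lies outside the first quadrant.
avocado + orange with both tight: 2.323 servings and 1.748 servings → $4.85.
carrots + orange with both tight: 5.597 servings and 1.642 servings → $2.47.
The minimum over all feasible corners is $2.47.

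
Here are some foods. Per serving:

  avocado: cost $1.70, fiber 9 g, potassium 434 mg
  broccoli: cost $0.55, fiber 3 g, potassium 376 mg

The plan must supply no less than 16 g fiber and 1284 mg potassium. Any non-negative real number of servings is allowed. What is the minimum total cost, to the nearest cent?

$2.93

With two linear requirements the optimum uses one or two foods; enumerate the corners.
avocado only: max(16/9, 1284/434) = 2.959 servings → $5.03.
broccoli only: max(16/3, 1284/376) = 5.333 servings → $2.93.
avocado + broccoli with both tight: 1.039 servings and 2.215 servings → $2.99.
The minimum over all feasible corners is $2.93.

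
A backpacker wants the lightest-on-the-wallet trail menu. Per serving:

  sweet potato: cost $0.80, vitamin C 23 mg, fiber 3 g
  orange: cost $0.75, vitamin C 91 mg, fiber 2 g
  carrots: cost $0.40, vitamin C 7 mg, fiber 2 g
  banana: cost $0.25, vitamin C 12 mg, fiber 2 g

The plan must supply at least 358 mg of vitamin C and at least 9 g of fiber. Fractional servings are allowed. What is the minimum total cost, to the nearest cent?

At the optimum either one food covers both requirements or two foods hit both targets exactly; no other combination can be cheaper.
sweet potato only: max(358/23, 9/3) = 15.57 servings → $12.45.
orange only: max(358/91, 9/2) = 4.5 servings → $3.38.
carrots only: max(358/7, 9/2) = 51.14 servings → $20.46.
banana only: max(358/12, 9/2) = 29.83 servings → $7.46.
sweet potato + orange with both tight: 0.4537 servings and 3.819 servings → $3.23.
sweet potato + carrots: intersection lies outside the first quadrant.
sweet potato + banana: intersection lies outside the first quadrant.
orange + carrots with both tight: 3.887 servings and 0.6131 servings → $3.16.
orange + banana with both tight: 3.848 servings and 0.6519 servings → $3.05.
carrots + banana: intersection lies outside the first quadrant.
The minimum over all feasible corners is $3.05.

$3.05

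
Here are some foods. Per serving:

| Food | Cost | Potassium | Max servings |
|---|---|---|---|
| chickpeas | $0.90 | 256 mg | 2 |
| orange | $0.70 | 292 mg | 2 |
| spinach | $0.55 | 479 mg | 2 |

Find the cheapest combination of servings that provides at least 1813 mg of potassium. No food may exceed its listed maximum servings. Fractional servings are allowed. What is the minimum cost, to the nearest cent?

Cost per mg of potassium: spinach $0.0011, orange $0.0024, chickpeas $0.0035.
Take 2 servings of spinach: +958.0 mg potassium for $1.10 (total $1.10, still need 855.0 mg).
Take 2 servings of orange: +584.0 mg potassium for $1.40 (total $2.50, still need 271.0 mg).
Take 1.059 servings of chickpeas: +271.0 mg potassium for $0.95 (total $3.45, still need 0.0 mg).
Greedy by cheapest-per-mg is optimal for a single linear constraint, so the minimum cost is $3.45.

$3.45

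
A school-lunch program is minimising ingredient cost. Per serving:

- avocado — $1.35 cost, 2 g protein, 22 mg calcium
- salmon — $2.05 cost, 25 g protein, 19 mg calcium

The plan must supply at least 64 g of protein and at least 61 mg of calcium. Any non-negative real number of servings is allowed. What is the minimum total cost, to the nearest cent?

With two linear requirements the optimum uses one or two foods; enumerate the corners.
avocado only: max(64/2, 61/22) = 32 servings → $43.20.
salmon only: max(64/25, 61/19) = 3.211 servings → $6.58.
avocado + salmon with both tight: 0.6035 servings and 2.512 servings → $5.96.
The minimum over all feasible corners is $5.96.

$5.96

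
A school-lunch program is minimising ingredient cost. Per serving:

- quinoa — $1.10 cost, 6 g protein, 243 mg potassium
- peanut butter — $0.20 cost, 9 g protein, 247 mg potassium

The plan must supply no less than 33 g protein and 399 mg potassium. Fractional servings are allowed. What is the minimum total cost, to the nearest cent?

$0.73

With two linear requirements the optimum uses one or two foods; enumerate the corners.
quinoa only: max(33/6, 399/243) = 5.5 servings → $6.05.
peanut butter only: max(33/9, 399/247) = 3.667 servings → $0.73.
quinoa + peanut butter: the both-tight solution has a negative serving — not a feasible corner.
So the least-cost plan costs $0.73.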